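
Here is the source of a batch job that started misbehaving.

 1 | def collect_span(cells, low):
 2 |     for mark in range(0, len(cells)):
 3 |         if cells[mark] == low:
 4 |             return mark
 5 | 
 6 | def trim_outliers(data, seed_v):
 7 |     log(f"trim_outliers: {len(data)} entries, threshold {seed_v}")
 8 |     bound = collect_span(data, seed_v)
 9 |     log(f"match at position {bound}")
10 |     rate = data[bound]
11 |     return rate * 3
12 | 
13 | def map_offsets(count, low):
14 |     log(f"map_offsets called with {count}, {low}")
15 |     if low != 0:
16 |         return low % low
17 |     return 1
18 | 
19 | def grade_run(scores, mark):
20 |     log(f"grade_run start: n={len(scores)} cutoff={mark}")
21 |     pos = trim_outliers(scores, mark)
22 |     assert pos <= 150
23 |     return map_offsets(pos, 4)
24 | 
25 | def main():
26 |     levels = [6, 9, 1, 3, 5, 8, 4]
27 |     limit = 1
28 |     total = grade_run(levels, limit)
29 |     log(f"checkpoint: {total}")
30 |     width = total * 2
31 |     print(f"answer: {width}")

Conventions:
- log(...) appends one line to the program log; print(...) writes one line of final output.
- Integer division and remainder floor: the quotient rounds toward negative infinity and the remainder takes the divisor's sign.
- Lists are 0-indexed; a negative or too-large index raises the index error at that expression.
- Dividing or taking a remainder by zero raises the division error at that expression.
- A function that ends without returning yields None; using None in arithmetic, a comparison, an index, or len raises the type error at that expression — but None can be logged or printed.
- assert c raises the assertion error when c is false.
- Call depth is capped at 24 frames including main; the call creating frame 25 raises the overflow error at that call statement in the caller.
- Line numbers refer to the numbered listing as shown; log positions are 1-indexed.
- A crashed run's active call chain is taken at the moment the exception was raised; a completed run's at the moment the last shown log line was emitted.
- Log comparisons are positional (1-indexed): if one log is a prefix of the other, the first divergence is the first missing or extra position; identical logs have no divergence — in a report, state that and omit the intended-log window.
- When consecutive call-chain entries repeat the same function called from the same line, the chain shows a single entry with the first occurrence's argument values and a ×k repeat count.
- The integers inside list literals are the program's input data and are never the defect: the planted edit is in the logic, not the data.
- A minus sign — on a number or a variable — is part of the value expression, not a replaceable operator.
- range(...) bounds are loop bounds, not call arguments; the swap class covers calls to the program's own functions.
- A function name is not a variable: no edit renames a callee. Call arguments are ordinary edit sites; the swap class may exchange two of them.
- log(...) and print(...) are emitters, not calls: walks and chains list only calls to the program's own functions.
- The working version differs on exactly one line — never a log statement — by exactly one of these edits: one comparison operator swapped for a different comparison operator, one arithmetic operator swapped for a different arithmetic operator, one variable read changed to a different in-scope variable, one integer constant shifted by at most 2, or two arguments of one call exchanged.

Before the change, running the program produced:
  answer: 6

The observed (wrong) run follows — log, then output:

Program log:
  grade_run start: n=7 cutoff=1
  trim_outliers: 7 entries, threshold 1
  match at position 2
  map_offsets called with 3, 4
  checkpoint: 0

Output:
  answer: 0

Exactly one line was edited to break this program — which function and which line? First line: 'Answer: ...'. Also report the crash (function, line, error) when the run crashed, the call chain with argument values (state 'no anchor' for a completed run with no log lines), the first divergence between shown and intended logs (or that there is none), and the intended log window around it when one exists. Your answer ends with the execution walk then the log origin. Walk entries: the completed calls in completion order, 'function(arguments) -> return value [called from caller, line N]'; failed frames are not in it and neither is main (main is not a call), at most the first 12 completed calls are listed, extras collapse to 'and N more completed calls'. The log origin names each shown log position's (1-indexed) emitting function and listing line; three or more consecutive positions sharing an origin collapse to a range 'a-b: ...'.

Answer: the defect is in map_offsets at line 16.
Core observation: Log line 5 is where behavior first shows: 'checkpoint: 0' appears instead of 'checkpoint: 3'.
Call chain: main.
First divergence: position 5; shown 'checkpoint: 0' vs intended 'checkpoint: 3'.
Intended log window:
  3: match at position 2
  4: map_offsets called with 3, 4
  5: checkpoint: 3
Execution walk:
  collect_span([6, 9, 1, 3, 5, 8, 4], 1) -> 2  [called from trim_outliers, line 8]
  trim_outliers([6, 9, 1, 3, 5, 8, 4], 1) -> 3  [called from grade_run, line 21]
  map_offsets(3, 4) -> 0  [called from grade_run, line 23]
  grade_run([6, 9, 1, 3, 5, 8, 4], 1) -> 0  [called from main, line 28]
Origin of each log line:
  1: emitted by grade_run (line 20)
  2: emitted by trim_outliers (line 7)
  3: emitted by trim_outliers (line 9)
  4: emitted by map_offsets (line 14)
  5: emitted by main (line 29)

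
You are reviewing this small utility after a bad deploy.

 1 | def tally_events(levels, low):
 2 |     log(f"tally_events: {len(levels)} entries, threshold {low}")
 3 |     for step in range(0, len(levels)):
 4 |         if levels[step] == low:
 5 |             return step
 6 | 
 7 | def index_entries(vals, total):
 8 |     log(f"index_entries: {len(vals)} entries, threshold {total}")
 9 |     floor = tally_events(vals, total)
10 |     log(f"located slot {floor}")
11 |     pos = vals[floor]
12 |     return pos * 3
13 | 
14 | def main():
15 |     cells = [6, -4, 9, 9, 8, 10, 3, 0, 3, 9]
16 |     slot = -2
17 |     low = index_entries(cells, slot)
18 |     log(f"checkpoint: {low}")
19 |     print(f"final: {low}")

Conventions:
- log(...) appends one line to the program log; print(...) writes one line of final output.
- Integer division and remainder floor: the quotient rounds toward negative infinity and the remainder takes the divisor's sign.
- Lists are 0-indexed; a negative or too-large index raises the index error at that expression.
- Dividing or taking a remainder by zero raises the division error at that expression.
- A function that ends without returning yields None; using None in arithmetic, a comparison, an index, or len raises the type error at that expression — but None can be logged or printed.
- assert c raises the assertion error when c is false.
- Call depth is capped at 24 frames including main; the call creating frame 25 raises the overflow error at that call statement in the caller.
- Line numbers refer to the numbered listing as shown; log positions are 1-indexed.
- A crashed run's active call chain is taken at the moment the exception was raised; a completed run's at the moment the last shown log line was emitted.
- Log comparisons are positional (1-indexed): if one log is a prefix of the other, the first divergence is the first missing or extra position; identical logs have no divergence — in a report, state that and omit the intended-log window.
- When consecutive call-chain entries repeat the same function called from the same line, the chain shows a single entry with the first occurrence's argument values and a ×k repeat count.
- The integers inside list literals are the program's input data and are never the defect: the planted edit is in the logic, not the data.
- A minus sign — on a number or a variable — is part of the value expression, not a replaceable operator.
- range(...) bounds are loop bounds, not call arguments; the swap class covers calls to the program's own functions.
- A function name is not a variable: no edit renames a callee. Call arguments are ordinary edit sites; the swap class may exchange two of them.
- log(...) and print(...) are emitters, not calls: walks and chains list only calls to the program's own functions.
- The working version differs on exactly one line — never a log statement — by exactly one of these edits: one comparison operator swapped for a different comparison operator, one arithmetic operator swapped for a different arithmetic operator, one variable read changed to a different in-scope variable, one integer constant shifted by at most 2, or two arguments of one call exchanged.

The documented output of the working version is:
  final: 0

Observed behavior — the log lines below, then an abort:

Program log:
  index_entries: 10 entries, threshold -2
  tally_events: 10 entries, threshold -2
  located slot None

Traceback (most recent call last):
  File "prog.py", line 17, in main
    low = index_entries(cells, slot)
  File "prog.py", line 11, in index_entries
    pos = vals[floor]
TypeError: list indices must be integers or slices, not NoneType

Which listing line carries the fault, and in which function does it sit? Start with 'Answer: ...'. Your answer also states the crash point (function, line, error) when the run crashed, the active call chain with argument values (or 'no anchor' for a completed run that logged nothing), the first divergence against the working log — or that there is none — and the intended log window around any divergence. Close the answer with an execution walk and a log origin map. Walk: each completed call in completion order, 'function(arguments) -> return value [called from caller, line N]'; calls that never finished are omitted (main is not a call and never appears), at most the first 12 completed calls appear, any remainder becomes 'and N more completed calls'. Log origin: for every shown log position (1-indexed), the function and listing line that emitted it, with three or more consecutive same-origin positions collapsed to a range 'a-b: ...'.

Answer: the defect is in main at line 16.
Core observation: At log position 1 the runs split — shown 'index_entries: 10 entries, threshold -2', but the working version logs 'index_entries: 10 entries, threshold 0'.
Crash: index_entries, line 11, TypeError.
Call chain: main -> index_entries([6, -4, 9, 9, 8, 10, 3, 0, 3, 9], -2) (called at line 17).
First divergence: position 1 — the shown line 'index_entries: 10 entries, threshold -2' should read 'index_entries: 10 entries, threshold 0'.
Intended log window:
  1: index_entries: 10 entries, threshold 0
  2: tally_events: 10 entries, threshold 0
Execution walk:
  tally_events([6, -4, 9, 9, 8, 10, 3, 0, 3, 9], -2) -> None  [called from index_entries, line 9]
Log origin:
  1: emitted by index_entries (line 8)
  2: emitted by tally_events (line 2)
  3: emitted by index_entries (line 10)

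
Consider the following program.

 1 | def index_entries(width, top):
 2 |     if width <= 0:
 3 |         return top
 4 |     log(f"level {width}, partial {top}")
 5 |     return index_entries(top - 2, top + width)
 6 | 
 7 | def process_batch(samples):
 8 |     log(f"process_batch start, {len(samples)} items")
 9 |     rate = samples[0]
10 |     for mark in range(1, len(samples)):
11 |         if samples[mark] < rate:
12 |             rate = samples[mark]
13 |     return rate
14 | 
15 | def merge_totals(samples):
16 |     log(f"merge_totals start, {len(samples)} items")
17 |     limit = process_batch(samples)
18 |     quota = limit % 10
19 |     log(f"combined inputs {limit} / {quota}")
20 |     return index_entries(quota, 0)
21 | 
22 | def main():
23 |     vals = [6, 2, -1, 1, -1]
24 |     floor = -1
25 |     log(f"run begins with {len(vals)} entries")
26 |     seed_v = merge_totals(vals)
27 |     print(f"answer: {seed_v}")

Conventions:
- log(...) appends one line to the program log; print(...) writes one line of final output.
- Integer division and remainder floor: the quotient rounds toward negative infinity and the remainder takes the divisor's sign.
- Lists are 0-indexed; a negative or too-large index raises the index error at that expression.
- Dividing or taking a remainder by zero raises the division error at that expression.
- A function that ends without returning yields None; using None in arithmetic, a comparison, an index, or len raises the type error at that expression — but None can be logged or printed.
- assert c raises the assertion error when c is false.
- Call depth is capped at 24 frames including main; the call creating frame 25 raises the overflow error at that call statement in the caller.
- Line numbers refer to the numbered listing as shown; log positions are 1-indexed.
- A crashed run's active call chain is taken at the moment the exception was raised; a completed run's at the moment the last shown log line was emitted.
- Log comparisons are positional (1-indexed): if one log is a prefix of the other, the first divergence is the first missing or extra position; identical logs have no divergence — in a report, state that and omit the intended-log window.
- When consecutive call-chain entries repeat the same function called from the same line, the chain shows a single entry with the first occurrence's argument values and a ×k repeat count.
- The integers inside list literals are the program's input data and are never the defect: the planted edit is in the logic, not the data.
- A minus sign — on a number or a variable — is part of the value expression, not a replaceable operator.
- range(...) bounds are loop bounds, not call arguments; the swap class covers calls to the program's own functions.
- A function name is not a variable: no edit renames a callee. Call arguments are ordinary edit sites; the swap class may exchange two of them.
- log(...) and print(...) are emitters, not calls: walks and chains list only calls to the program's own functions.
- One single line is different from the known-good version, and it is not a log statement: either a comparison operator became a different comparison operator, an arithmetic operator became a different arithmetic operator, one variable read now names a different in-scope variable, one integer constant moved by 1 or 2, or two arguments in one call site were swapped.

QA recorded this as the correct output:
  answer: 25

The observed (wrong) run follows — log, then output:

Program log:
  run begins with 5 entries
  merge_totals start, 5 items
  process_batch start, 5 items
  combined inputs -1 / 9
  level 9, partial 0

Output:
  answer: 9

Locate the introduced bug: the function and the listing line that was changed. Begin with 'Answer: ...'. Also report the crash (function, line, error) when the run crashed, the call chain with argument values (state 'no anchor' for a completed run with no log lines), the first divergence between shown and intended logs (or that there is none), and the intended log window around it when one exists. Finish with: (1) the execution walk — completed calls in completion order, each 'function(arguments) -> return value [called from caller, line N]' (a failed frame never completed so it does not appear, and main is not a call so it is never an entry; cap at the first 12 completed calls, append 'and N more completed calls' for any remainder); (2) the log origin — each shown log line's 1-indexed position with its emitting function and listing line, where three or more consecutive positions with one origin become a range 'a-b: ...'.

Answer: the defect is in index_entries at line 5.
Core observation: After 5 matching log lines the faulty run goes silent, while the working version continues with 'level 7, partial 9'.
Call chain: main -> merge_totals([6, 2, -1, 1, -1]) (called at line 26) -> index_entries(9, 0) (called at line 20).
First divergence: position 6 — the faulty run's log ends after 5 lines; the working version continues with 'level 7, partial 9'.
Intended log window:
  4: combined inputs -1 / 9
  5: level 9, partial 0
  6: level 7, partial 9
  7: level 5, partial 16
Execution walk:
  process_batch([6, 2, -1, 1, -1]) -> -1  [called from merge_totals, line 17]
  index_entries(-2, 9) -> 9  [called from index_entries, line 5]
  index_entries(9, 0) -> 9  [called from merge_totals, line 20]
  merge_totals([6, 2, -1, 1, -1]) -> 9  [called from main, line 26]
Origin of each log line:
  1 — main, line 25
  2 — merge_totals, line 16
  3 — process_batch, line 8
  4 — merge_totals, line 19
  5 — index_entries, line 4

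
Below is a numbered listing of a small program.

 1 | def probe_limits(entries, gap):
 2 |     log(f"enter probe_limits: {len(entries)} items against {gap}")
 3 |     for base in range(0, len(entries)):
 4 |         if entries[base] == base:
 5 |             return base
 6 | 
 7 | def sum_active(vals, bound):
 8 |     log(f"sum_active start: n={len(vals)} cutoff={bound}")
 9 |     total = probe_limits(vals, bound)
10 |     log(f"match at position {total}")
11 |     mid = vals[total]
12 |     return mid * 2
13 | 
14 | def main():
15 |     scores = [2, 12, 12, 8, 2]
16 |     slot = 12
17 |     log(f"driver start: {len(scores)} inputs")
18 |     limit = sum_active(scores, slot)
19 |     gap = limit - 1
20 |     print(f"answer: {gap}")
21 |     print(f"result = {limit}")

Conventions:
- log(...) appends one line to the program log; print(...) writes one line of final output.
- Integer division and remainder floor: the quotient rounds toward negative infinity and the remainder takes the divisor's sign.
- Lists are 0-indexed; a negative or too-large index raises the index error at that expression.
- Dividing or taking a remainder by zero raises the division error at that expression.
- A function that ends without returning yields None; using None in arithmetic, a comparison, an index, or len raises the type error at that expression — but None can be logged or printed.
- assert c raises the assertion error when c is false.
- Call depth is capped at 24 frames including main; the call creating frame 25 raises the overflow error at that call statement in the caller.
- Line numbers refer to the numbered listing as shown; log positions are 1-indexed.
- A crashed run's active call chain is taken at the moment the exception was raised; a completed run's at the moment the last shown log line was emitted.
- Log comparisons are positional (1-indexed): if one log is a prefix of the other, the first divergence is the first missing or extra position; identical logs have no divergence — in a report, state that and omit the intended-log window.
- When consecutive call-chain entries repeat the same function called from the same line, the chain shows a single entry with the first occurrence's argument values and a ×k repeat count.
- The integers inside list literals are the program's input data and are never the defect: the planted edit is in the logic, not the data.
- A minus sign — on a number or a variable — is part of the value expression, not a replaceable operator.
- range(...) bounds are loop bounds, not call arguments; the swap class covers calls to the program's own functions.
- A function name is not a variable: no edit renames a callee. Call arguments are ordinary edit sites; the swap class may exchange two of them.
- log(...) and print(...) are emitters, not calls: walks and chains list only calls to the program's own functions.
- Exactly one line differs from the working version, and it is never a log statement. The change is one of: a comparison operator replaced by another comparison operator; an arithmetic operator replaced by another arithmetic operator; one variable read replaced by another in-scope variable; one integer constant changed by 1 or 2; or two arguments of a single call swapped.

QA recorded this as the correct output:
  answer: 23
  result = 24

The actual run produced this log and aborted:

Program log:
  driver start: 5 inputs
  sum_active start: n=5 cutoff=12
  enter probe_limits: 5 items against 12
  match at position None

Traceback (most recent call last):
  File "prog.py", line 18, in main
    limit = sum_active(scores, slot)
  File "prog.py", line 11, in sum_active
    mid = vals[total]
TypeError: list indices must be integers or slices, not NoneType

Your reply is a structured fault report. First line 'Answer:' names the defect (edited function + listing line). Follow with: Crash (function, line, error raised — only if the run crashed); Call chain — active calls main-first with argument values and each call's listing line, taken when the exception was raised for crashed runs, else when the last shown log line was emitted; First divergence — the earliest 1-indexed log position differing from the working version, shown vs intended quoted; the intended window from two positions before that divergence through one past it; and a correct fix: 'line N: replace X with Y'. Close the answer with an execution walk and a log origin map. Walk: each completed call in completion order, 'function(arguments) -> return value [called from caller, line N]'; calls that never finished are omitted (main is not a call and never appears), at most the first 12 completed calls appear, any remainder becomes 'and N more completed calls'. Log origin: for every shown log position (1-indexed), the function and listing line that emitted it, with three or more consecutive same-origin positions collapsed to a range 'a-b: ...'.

Answer: the defect is in probe_limits at line 4.
Core observation: Log line 4 is where behavior first shows: 'match at position None' appears instead of 'match at position 1'.
Crash: sum_active, line 11, TypeError.
Call chain: main -> sum_active([2, 12, 12, 8, 2], 12) (called at line 18).
First divergence: position 4 — shown 'match at position None', intended 'match at position 1'.
Intended log window:
  2: sum_active start: n=5 cutoff=12
  3: enter probe_limits: 5 items against 12
  4: match at position 1
Execution walk:
  probe_limits([2, 12, 12, 8, 2], 12) -> None  [called from sum_active, line 9]
Log line origins:
  1 — main, line 17
  2 — sum_active, line 8
  3 — probe_limits, line 2
  4 — sum_active, line 10
A correct fix: line 4: replace `entries[base] == base` with `entries[base] == gap`.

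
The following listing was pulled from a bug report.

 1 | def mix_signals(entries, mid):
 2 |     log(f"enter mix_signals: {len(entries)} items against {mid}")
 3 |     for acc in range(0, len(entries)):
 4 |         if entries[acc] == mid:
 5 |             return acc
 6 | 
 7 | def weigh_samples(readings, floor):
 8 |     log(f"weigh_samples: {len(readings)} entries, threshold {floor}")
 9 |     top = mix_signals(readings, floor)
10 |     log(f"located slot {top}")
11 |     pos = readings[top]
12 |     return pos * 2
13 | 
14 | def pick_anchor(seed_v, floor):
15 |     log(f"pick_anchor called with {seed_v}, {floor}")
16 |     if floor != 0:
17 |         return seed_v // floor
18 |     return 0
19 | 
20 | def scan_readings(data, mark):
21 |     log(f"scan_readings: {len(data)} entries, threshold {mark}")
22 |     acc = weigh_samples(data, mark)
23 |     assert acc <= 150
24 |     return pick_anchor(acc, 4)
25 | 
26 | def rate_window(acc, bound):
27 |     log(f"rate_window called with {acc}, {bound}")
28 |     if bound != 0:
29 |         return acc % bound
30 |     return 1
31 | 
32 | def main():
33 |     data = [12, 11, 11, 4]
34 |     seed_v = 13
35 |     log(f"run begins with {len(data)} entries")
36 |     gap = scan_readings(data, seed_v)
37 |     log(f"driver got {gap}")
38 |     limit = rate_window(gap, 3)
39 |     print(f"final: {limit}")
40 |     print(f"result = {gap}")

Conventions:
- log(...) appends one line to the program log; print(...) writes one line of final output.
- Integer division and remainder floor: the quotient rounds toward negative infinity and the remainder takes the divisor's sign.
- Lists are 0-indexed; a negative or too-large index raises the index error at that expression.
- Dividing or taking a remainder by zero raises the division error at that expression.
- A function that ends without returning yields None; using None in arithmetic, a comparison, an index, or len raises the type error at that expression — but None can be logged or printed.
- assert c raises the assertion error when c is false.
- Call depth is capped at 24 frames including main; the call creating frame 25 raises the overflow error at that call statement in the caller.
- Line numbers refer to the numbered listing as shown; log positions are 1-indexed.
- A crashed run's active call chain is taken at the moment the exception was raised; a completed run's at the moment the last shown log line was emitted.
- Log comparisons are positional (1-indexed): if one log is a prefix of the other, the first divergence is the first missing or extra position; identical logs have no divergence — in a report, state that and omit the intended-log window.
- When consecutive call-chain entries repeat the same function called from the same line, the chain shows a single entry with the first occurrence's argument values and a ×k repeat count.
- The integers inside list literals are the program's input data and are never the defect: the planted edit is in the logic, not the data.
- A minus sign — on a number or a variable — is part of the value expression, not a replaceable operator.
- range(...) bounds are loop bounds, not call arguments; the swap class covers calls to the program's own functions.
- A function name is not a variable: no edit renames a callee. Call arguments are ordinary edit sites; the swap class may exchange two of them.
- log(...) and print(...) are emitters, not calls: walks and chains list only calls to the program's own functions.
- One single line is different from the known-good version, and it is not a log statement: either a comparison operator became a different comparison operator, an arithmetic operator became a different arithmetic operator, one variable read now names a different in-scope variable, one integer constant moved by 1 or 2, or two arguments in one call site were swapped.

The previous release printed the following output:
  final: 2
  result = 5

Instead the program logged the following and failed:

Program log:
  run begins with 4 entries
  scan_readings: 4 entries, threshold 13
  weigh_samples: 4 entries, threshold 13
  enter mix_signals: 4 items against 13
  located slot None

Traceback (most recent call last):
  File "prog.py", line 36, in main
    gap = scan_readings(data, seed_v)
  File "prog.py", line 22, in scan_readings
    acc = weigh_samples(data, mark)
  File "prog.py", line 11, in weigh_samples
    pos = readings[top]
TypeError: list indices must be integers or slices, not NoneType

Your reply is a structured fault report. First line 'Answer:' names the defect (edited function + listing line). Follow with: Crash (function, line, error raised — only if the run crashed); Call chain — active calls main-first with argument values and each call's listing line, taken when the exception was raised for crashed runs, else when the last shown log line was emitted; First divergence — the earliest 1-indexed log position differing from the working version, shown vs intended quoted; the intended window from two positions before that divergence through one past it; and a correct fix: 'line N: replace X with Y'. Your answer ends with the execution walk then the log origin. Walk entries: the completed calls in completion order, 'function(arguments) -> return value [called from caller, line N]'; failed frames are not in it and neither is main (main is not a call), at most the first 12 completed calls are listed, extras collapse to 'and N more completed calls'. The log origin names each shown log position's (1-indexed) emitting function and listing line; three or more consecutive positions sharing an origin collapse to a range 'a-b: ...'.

Answer: the defect is in main at line 34.
The tell: Position 2 is the first bad log line: 'scan_readings: 4 entries, threshold 13' should read 'scan_readings: 4 entries, threshold 11'.
Crash: weigh_samples, line 11, TypeError.
Call chain: main -> scan_readings([12, 11, 11, 4], 13) (called at line 36) -> weigh_samples([12, 11, 11, 4], 13) (called at line 22).
First divergence: position 2 — shown 'scan_readings: 4 entries, threshold 13', intended 'scan_readings: 4 entries, threshold 11'.
Intended log window:
  1: run begins with 4 entries
  2: scan_readings: 4 entries, threshold 11
  3: weigh_samples: 4 entries, threshold 11
Execution walk:
  mix_signals([12, 11, 11, 4], 13) -> None  [called from weigh_samples, line 9]
Log origin:
  1: emitted by main (line 35)
  2: emitted by scan_readings (line 21)
  3: emitted by weigh_samples (line 8)
  4: emitted by mix_signals (line 2)
  5: emitted by weigh_samples (line 10)
A correct fix: line 34: replace `13` with `11`.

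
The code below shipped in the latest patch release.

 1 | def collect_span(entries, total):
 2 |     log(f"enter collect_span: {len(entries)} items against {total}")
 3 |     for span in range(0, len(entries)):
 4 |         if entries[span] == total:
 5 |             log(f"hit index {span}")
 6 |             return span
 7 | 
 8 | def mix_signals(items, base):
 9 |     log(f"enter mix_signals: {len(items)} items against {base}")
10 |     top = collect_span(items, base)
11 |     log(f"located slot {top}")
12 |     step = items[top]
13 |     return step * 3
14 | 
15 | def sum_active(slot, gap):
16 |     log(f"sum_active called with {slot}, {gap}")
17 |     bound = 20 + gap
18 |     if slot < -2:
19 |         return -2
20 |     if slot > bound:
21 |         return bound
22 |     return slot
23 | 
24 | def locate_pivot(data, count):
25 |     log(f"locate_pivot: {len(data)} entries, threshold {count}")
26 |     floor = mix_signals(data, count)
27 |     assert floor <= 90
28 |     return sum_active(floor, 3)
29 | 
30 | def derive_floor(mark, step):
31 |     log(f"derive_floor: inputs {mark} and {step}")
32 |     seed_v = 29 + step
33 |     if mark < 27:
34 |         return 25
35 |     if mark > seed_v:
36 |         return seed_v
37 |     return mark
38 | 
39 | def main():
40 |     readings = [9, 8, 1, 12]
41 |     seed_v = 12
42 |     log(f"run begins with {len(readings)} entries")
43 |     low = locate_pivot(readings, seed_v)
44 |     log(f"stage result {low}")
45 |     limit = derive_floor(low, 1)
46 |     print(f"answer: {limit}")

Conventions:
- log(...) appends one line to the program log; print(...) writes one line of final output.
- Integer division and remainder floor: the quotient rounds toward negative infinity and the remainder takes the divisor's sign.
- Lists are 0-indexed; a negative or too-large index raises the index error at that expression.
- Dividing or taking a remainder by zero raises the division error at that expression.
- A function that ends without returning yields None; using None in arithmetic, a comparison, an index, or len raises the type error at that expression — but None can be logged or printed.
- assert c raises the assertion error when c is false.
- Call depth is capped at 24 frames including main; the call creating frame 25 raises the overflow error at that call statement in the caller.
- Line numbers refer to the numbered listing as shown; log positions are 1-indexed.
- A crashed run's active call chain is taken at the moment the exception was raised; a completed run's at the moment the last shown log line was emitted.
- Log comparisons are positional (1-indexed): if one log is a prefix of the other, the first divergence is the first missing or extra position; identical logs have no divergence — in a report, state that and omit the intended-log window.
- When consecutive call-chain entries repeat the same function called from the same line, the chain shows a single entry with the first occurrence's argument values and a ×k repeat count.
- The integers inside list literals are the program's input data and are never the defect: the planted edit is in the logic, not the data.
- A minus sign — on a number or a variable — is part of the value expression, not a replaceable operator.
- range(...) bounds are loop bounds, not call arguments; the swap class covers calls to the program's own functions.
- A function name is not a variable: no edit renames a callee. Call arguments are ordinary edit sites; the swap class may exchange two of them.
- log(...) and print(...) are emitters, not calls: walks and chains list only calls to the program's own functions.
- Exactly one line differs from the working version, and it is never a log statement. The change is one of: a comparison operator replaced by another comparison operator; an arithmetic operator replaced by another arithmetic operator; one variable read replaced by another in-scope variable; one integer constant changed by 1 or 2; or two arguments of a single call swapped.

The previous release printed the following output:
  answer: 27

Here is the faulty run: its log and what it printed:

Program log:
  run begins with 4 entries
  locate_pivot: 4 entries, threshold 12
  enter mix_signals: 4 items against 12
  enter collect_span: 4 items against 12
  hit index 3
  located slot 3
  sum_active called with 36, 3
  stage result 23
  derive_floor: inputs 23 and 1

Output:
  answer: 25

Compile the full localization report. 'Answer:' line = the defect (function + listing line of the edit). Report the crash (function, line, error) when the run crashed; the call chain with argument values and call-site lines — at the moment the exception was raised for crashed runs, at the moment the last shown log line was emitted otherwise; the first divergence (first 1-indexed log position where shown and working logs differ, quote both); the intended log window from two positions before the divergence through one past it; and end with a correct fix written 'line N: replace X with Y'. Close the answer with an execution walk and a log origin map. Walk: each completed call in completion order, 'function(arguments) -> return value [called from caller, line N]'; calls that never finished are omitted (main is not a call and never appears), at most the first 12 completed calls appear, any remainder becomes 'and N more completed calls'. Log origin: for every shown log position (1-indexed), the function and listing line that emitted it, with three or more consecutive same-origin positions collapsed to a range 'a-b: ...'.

Answer: the defect is in derive_floor at line 34.
Core observation: Nothing in the log betrays the bug — only the output does.
Call chain: main -> derive_floor(23, 1) (called at line 45).
First divergence: none — the logs agree in full.
Execution walk:
  collect_span([9, 8, 1, 12], 12) -> 3  [called from mix_signals, line 10]
  mix_signals([9, 8, 1, 12], 12) -> 36  [called from locate_pivot, line 26]
  sum_active(36, 3) -> 23  [called from locate_pivot, line 28]
  locate_pivot([9, 8, 1, 12], 12) -> 23  [called from main, line 43]
  derive_floor(23, 1) -> 25  [called from main, line 45]
Log origin:
  1: from main, line 42
  2: from locate_pivot, line 25
  3: from mix_signals, line 9
  4: from collect_span, line 2
  5: from collect_span, line 5
  6: from mix_signals, line 11
  7: from sum_active, line 16
  8: from main, line 44
  9: from derive_floor, line 31
A correct fix: line 34: replace `25` with `27`.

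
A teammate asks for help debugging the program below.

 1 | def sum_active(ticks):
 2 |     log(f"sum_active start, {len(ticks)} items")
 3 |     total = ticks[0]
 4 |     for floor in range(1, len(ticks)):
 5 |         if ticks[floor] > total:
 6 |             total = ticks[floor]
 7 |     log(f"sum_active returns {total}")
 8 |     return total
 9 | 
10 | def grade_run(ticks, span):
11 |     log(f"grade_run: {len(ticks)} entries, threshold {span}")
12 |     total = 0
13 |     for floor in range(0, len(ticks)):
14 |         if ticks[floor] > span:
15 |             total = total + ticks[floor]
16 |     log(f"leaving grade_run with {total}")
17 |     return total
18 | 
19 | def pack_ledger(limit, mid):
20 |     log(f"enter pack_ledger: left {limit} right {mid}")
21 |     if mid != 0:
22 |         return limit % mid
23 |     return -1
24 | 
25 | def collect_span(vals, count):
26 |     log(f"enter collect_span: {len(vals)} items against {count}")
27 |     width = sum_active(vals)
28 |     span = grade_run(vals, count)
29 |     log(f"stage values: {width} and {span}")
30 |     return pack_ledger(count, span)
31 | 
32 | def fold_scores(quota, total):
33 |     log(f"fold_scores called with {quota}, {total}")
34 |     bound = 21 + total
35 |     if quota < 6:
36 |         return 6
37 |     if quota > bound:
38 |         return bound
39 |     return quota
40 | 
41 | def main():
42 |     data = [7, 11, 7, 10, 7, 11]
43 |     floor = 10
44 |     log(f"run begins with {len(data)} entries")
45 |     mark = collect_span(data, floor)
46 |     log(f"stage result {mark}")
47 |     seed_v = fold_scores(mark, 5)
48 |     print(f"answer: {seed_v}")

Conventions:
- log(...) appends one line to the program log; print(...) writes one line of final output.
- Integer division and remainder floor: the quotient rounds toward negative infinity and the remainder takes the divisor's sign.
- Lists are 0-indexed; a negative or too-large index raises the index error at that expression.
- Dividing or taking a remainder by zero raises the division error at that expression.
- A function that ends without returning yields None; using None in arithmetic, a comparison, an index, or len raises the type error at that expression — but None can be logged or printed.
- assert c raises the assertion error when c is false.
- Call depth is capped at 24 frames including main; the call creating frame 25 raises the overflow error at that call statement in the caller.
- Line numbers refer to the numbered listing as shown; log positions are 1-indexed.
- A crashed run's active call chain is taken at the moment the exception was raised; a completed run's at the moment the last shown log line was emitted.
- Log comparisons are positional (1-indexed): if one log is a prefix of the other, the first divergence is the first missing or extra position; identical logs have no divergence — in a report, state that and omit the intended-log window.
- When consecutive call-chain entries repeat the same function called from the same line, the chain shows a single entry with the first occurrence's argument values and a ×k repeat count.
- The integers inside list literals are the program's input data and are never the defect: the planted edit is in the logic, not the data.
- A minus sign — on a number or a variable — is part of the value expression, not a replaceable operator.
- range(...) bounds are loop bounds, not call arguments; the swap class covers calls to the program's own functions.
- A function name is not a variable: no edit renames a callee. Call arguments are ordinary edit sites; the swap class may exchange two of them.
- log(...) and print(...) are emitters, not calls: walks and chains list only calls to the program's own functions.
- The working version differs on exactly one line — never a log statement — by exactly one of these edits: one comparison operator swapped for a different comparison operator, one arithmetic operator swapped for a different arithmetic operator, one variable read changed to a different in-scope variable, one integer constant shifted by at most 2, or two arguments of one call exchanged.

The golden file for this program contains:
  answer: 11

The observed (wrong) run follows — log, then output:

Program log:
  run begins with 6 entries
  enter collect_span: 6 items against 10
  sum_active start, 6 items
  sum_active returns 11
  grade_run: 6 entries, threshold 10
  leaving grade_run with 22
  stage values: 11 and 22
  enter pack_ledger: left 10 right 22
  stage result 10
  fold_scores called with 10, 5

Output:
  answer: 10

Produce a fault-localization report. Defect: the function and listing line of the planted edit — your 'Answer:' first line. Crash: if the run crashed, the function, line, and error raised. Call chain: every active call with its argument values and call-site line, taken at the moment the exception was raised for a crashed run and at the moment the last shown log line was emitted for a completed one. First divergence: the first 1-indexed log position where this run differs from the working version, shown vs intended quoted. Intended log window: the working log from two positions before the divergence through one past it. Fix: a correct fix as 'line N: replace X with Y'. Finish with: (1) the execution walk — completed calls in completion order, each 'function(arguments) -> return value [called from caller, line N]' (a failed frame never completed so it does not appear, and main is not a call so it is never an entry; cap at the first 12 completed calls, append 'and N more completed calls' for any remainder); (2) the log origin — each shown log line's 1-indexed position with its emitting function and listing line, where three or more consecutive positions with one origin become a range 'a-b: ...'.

Answer: the defect is in collect_span at line 30.
Core observation: At log position 8 the runs split — shown 'enter pack_ledger: left 10 right 22', but the working version logs 'enter pack_ledger: left 11 right 22'.
Call chain: main -> fold_scores(10, 5) (called at line 47).
First divergence: position 8 — shown 'enter pack_ledger: left 10 right 22', intended 'enter pack_ledger: left 11 right 22'.
Intended log window:
  6: leaving grade_run with 22
  7: stage values: 11 and 22
  8: enter pack_ledger: left 11 right 22
  9: stage result 11
Execution walk:
  sum_active([7, 11, 7, 10, 7, 11]) -> 11  [called from collect_span, line 27]
  grade_run([7, 11, 7, 10, 7, 11], 10) -> 22  [called from collect_span, line 28]
  pack_ledger(10, 22) -> 10  [called from collect_span, line 30]
  collect_span([7, 11, 7, 10, 7, 11], 10) -> 10  [called from main, line 45]
  fold_scores(10, 5) -> 10  [called from main, line 47]
Origin of each log line:
  1 — main, line 44
  2 — collect_span, line 26
  3 — sum_active, line 2
  4 — sum_active, line 7
  5 — grade_run, line 11
  6 — grade_run, line 16
  7 — collect_span, line 29
  8 — pack_ledger, line 20
  9 — main, line 46
  10 — fold_scores, line 33
A correct fix: line 30: replace `count` with `width`.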